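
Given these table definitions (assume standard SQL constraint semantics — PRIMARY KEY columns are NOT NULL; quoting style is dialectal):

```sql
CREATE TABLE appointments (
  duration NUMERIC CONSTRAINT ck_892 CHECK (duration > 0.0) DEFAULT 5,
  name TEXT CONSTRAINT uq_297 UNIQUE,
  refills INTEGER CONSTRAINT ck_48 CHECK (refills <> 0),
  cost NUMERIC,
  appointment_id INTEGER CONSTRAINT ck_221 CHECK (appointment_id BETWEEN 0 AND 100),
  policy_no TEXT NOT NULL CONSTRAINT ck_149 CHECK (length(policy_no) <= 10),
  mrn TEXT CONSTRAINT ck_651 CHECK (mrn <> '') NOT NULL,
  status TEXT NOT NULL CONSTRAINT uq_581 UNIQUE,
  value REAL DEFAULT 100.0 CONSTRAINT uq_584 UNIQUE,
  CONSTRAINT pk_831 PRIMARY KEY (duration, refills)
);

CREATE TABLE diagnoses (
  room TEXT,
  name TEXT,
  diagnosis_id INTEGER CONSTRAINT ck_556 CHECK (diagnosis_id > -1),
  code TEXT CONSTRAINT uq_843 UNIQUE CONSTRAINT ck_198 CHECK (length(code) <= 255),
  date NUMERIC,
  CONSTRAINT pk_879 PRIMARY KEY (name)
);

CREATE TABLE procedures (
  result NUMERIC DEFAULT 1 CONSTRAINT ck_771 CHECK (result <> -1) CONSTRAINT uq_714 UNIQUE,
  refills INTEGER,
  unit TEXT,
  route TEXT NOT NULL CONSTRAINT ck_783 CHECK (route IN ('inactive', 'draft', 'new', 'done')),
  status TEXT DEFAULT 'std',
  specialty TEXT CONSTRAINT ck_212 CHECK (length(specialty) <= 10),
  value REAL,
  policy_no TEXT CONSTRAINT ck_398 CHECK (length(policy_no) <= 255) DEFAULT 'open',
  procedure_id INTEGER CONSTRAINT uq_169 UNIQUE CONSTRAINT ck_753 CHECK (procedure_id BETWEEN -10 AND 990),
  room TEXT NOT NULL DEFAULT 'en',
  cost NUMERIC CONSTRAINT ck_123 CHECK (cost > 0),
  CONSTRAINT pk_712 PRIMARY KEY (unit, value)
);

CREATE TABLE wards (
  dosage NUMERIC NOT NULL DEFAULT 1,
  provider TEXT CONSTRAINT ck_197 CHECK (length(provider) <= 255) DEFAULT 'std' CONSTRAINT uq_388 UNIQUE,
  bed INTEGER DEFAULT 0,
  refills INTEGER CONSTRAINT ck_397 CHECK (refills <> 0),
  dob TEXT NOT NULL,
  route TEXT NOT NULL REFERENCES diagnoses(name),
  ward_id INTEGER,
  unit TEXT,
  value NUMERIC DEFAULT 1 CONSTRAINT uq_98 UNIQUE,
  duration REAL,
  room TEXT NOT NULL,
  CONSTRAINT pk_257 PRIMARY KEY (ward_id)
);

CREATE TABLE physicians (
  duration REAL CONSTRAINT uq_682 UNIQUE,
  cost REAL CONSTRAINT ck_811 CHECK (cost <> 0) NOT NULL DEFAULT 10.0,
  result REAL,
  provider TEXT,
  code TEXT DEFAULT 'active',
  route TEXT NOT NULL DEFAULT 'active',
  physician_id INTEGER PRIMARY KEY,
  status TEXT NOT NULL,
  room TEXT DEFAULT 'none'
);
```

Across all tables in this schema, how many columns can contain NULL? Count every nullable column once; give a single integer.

appointments: 4 nullable (name, cost, appointment_id, value — PK (duration, refills) and explicit NOT NULL columns excluded).
diagnoses: 4 nullable (room, diagnosis_id, code, date — PK (name) and explicit NOT NULL columns excluded).
procedures: 7 nullable (result, refills, status, specialty, policy_no, procedure_id, cost — PK (unit, value) and explicit NOT NULL columns excluded).
wards: 6 nullable (provider, bed, refills, unit, value, duration — PK (ward_id) and explicit NOT NULL columns excluded).
physicians: 5 nullable (duration, result, provider, code, room — PK (physician_id) and explicit NOT NULL columns excluded).
Total: 4 + 4 + 7 + 6 + 5 = 26.

26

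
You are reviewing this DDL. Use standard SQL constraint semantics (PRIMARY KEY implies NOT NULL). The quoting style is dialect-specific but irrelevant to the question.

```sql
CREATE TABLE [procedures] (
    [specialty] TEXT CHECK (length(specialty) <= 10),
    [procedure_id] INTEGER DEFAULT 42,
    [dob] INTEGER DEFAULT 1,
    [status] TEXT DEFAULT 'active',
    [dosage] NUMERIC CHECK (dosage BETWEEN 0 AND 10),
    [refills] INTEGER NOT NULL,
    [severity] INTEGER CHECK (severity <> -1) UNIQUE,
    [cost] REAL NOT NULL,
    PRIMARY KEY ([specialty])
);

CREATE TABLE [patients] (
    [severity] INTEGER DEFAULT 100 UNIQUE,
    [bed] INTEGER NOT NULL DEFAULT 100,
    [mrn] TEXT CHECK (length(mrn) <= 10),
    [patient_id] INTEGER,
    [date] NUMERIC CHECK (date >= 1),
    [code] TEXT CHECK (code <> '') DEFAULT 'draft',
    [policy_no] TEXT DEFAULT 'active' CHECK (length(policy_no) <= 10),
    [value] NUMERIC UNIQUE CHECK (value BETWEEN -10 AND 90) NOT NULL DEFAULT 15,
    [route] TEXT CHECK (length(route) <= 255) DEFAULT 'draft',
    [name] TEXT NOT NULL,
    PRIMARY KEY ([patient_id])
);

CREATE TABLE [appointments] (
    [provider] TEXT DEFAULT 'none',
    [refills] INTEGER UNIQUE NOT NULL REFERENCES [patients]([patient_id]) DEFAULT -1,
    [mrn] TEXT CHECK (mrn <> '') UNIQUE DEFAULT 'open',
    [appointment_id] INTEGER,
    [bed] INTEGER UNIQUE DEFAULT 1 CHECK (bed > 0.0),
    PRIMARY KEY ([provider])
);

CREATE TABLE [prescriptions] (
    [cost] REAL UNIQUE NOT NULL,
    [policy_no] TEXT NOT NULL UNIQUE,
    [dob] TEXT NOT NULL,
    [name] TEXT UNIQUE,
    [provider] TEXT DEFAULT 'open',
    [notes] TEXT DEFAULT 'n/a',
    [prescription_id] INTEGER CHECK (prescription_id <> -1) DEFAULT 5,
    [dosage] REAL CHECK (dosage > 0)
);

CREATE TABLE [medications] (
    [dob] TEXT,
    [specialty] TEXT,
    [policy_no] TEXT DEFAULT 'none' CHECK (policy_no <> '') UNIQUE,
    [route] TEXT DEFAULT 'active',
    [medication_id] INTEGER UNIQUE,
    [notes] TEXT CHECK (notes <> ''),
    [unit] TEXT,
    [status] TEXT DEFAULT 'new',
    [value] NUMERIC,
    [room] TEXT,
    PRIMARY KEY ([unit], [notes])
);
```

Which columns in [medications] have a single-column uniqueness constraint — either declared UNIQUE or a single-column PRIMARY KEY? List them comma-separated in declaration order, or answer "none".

- dob: no UNIQUE or single-column PK constraint.
- specialty: no UNIQUE or single-column PK constraint.
- policy_no: declared UNIQUE → unique.
- route: no UNIQUE or single-column PK constraint.
- medication_id: declared UNIQUE → unique.
- notes: part of a composite PRIMARY KEY — only the tuple is unique, not this column on its own.
- unit: part of a composite PRIMARY KEY — only the tuple is unique, not this column on its own.
- status: no UNIQUE or single-column PK constraint.
- value: no UNIQUE or single-column PK constraint.
- room: no UNIQUE or single-column PK constraint.

policy_no, medication_id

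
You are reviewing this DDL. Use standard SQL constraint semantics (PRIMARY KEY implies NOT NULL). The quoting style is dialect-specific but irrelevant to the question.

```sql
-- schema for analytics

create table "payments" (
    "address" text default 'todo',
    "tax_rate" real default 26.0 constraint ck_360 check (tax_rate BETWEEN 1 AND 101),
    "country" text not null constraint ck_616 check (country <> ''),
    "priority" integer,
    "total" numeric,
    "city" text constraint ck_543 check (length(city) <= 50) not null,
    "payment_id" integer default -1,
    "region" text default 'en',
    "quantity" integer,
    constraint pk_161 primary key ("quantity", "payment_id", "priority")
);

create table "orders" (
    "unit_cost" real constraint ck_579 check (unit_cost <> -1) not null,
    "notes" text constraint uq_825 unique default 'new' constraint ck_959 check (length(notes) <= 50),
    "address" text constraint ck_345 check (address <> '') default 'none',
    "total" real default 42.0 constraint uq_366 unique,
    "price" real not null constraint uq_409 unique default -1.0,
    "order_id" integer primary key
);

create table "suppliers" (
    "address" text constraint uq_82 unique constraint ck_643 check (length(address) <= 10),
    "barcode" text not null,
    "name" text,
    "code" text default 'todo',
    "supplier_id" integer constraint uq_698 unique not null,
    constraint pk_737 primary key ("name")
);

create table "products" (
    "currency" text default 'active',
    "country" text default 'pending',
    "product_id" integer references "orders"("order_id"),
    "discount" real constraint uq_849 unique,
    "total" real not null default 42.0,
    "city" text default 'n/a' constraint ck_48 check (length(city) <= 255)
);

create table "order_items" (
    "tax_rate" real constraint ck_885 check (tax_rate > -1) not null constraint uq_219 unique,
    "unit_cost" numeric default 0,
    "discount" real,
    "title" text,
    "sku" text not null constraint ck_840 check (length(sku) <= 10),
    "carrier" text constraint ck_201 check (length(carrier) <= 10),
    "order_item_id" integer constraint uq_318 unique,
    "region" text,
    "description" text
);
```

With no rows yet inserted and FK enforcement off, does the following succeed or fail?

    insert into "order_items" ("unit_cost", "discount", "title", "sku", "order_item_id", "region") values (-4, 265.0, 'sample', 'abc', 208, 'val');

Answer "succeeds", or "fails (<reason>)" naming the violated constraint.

fails (NOT NULL on tax_rate)

tax_rate is omitted from the column list and has no DEFAULT, so it would receive NULL.
But tax_rate is declared NOT NULL.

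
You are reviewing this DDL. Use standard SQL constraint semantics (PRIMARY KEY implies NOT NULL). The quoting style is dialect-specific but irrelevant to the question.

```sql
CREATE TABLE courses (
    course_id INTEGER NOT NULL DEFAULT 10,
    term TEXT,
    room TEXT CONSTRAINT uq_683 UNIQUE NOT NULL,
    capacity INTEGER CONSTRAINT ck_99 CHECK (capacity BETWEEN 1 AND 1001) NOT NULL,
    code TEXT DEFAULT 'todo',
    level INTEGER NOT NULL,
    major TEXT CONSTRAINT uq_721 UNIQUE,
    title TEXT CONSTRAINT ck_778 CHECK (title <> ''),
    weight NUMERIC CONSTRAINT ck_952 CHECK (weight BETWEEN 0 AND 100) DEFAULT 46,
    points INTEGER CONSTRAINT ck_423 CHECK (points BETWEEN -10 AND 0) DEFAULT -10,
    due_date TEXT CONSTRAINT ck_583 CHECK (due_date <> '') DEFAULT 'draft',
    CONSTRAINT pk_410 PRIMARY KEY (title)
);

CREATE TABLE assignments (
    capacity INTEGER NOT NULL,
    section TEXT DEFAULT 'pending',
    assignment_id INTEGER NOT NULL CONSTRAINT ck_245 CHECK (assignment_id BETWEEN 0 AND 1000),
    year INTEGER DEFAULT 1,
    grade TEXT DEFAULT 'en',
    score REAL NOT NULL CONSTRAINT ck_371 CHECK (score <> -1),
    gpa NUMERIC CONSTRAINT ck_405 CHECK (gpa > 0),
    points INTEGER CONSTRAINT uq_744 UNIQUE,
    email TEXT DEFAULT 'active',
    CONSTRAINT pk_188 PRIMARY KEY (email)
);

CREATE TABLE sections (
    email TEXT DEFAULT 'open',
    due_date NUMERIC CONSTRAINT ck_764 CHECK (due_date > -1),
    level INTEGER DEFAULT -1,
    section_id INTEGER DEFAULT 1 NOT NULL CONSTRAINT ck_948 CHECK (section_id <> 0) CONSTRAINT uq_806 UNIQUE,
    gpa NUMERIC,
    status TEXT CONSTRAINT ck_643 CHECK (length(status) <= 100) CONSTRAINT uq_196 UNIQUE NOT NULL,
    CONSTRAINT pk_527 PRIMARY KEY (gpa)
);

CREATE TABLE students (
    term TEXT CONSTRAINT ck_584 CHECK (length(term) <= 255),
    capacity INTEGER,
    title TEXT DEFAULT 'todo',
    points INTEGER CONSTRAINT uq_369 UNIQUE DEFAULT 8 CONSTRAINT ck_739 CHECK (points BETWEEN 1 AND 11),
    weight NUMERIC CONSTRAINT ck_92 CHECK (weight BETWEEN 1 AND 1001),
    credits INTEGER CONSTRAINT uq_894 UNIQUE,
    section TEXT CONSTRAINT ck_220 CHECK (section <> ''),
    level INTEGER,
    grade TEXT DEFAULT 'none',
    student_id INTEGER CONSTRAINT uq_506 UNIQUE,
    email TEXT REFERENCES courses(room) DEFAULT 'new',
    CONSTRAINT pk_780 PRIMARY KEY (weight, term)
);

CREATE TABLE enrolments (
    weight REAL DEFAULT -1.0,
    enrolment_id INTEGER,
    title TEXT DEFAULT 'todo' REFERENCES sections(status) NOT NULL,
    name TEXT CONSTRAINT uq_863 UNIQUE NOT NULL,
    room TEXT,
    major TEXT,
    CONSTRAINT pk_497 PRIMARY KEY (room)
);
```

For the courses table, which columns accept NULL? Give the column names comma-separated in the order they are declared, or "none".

term, code, major, weight, points, due_date

- course_id: declared NOT NULL → not nullable.
- term: no NOT NULL constraint applies → nullable.
- room: declared NOT NULL → not nullable.
- capacity: declared NOT NULL → not nullable.
- code: DEFAULT only fills an omitted column; an explicit NULL is still allowed → nullable.
- level: declared NOT NULL → not nullable.
- major: UNIQUE does not imply NOT NULL → nullable.
- title: part of the PRIMARY KEY, which implies NOT NULL → not nullable.
- weight: CHECK does not forbid NULL (a CHECK constraint passes when its expression is NULL) → nullable.
- points: CHECK does not forbid NULL (a CHECK constraint passes when its expression is NULL) → nullable.
- due_date: CHECK does not forbid NULL (a CHECK constraint passes when its expression is NULL) → nullable.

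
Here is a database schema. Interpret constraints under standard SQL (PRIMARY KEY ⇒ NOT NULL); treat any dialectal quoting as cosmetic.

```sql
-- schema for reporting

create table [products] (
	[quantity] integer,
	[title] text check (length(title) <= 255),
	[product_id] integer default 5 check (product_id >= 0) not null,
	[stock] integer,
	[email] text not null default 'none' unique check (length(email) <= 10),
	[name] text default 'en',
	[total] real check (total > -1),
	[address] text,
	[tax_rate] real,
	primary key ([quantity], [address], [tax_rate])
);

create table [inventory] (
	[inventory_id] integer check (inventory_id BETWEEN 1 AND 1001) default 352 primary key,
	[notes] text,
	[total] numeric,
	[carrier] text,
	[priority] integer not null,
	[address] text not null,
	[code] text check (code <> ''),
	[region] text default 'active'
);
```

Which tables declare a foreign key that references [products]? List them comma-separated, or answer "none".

none

No REFERENCES clause anywhere in the schema names products.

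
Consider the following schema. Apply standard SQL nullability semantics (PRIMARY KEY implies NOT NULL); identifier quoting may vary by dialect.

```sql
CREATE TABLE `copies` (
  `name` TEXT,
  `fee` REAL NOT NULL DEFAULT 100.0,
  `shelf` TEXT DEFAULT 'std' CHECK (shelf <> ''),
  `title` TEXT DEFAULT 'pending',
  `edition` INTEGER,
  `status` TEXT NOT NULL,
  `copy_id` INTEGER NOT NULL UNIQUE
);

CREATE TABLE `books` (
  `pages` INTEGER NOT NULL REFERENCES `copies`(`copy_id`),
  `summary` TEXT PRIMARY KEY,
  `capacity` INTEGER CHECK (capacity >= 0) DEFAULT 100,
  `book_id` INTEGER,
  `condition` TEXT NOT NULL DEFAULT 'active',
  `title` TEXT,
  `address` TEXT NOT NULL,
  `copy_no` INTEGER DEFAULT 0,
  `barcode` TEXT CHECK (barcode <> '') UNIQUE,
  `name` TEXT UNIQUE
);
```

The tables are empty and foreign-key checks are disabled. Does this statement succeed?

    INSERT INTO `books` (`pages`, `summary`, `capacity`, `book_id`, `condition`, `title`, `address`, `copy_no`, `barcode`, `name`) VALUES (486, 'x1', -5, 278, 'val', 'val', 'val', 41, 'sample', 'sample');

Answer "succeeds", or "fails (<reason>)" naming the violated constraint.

The value -5 for capacity violates CHECK (capacity >= 0).

fails (CHECK on capacity)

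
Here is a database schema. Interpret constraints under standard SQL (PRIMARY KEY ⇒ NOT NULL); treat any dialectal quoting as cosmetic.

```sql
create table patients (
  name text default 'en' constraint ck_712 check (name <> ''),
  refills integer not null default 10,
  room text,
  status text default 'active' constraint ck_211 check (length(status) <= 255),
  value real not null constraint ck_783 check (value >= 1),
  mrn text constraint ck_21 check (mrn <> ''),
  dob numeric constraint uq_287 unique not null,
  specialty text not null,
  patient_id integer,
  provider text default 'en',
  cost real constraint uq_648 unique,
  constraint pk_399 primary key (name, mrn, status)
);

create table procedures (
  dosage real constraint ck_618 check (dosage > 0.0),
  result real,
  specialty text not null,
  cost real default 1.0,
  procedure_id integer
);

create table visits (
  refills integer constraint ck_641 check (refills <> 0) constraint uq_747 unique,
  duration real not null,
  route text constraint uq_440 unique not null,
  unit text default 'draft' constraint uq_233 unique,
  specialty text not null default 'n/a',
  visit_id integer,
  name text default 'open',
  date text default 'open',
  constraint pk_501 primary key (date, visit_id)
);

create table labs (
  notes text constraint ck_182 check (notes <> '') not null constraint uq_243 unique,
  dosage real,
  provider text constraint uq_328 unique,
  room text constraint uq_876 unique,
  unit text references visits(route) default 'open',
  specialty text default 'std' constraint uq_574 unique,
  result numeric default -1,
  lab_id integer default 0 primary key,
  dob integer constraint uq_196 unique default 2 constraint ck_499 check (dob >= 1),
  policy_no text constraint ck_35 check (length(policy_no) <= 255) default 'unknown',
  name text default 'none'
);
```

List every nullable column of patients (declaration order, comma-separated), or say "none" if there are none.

- name: part of the PRIMARY KEY, which implies NOT NULL → not nullable.
- refills: declared NOT NULL → not nullable.
- room: no NOT NULL constraint applies → nullable.
- status: part of the PRIMARY KEY, which implies NOT NULL → not nullable.
- value: declared NOT NULL → not nullable.
- mrn: part of the PRIMARY KEY, which implies NOT NULL → not nullable.
- dob: declared NOT NULL → not nullable.
- specialty: declared NOT NULL → not nullable.
- patient_id: no NOT NULL constraint applies → nullable.
- provider: DEFAULT only fills an omitted column; an explicit NULL is still allowed → nullable.
- cost: UNIQUE does not imply NOT NULL → nullable.

room, patient_id, provider, cost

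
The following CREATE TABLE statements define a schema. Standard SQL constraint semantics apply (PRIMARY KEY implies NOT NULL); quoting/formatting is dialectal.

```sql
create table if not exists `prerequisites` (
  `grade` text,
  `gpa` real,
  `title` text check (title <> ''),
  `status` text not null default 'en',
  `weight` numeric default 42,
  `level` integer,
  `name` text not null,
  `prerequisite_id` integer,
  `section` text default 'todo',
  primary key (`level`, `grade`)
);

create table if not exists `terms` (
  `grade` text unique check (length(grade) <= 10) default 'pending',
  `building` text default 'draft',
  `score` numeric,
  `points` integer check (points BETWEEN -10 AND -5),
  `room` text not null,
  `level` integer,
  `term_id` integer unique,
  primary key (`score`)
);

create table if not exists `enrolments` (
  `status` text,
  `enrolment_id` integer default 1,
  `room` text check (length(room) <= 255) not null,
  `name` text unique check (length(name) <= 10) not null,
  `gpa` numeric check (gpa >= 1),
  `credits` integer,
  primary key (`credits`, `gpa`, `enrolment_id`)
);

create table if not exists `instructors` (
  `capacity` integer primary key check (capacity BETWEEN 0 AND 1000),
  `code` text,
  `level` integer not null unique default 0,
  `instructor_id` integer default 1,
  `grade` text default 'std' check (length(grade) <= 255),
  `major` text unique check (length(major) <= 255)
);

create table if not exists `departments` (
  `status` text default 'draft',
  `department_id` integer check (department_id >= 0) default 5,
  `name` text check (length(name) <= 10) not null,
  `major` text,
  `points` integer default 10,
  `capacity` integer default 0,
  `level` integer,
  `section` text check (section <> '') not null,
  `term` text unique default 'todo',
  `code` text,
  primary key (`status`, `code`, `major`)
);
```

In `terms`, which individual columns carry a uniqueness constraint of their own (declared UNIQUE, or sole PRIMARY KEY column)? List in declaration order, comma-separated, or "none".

grade, score, term_id

- grade: declared UNIQUE → unique.
- building: no UNIQUE or single-column PK constraint.
- score: single-column PRIMARY KEY → unique.
- points: no UNIQUE or single-column PK constraint.
- room: no UNIQUE or single-column PK constraint.
- level: no UNIQUE or single-column PK constraint.
- term_id: declared UNIQUE → unique.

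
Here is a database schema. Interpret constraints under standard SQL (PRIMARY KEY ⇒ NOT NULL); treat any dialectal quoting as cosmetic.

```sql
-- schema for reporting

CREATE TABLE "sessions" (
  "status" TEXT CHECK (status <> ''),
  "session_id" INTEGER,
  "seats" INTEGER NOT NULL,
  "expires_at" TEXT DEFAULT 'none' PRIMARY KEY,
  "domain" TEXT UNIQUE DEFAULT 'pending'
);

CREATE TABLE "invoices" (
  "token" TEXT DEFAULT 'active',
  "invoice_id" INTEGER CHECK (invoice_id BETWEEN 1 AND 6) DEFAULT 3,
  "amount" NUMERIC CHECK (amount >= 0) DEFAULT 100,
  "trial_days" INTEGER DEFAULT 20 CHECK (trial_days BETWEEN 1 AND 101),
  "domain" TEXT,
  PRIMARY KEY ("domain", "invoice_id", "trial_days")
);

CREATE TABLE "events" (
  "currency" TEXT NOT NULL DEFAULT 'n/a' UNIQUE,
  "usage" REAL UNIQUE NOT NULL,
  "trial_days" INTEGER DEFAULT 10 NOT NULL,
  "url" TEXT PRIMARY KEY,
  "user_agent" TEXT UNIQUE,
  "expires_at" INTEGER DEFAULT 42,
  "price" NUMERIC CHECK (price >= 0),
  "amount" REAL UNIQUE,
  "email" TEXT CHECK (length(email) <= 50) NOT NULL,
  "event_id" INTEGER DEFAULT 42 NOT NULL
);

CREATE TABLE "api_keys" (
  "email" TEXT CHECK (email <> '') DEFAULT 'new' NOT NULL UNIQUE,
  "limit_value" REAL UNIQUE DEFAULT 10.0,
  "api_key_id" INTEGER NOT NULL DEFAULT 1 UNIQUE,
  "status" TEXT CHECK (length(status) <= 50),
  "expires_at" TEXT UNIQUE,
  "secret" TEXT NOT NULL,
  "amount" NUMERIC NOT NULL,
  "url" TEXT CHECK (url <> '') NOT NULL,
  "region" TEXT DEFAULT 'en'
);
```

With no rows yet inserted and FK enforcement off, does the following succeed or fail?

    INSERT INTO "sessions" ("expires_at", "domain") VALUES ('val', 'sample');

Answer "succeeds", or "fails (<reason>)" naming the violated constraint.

seats is omitted from the column list and has no DEFAULT, so it would receive NULL.
But seats is declared NOT NULL.

fails (NOT NULL on seats)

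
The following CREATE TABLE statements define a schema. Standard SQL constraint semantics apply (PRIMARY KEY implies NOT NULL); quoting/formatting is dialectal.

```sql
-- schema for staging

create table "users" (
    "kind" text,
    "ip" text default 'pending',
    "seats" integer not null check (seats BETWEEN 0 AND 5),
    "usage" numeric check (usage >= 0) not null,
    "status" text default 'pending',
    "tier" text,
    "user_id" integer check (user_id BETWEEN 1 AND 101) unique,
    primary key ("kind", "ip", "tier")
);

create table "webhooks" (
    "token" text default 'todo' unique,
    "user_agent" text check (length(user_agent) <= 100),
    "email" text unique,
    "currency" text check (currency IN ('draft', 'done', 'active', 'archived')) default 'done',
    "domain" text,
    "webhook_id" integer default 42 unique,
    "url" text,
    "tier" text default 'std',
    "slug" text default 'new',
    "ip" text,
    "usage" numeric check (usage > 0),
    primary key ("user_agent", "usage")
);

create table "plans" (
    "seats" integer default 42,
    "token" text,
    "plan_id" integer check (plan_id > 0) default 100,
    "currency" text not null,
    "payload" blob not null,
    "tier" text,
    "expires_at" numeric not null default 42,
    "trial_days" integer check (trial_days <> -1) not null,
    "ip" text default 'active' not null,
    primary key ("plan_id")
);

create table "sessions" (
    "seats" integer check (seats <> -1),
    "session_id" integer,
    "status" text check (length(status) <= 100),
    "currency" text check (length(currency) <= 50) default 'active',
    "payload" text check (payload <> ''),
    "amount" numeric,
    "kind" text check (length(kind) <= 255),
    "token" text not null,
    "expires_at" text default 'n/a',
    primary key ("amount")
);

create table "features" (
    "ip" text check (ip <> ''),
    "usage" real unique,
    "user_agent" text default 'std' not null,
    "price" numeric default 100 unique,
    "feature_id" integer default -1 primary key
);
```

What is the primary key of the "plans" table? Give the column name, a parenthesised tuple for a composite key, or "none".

plan_id is declared PRIMARY KEY as a table-level PRIMARY KEY clause.

plan_id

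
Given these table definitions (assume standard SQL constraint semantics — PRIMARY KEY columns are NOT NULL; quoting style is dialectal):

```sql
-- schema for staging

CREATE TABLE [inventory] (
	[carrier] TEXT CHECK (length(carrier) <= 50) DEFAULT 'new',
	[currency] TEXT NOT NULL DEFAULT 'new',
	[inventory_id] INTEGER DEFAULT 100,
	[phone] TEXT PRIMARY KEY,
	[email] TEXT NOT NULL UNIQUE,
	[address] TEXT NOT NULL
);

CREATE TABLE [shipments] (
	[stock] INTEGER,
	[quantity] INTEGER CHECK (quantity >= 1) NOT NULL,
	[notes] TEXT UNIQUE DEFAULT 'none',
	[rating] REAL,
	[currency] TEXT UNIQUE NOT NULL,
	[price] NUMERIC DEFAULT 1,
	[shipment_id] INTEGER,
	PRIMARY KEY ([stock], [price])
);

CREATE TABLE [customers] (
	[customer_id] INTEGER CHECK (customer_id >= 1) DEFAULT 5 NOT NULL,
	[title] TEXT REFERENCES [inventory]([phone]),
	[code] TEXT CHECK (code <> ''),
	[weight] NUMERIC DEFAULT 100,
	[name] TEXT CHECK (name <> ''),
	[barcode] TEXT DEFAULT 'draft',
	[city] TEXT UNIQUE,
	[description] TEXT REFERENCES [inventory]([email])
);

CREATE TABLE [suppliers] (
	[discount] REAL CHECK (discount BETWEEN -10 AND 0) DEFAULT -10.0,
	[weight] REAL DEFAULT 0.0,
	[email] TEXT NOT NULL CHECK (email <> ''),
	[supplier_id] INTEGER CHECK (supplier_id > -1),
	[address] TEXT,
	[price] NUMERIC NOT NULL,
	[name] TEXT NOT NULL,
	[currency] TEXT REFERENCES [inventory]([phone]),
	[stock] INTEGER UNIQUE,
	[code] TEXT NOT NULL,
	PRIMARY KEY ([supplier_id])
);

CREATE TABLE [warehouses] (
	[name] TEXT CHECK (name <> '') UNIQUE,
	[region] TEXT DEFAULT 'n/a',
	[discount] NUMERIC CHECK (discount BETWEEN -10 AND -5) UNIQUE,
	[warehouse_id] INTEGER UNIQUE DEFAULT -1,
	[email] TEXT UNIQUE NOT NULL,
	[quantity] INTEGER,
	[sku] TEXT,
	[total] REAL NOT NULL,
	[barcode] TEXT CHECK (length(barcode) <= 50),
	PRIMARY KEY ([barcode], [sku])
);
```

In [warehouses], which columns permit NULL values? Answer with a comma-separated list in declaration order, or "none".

name, region, discount, warehouse_id, quantity

- name: CHECK does not forbid NULL (a CHECK constraint passes when its expression is NULL) → nullable.
- region: DEFAULT only fills an omitted column; an explicit NULL is still allowed → nullable.
- discount: CHECK does not forbid NULL (a CHECK constraint passes when its expression is NULL) → nullable.
- warehouse_id: UNIQUE does not imply NOT NULL → nullable.
- email: declared NOT NULL → not nullable.
- quantity: no NOT NULL constraint applies → nullable.
- sku: part of the PRIMARY KEY, which implies NOT NULL → not nullable.
- total: declared NOT NULL → not nullable.
- barcode: part of the PRIMARY KEY, which implies NOT NULL → not nullable.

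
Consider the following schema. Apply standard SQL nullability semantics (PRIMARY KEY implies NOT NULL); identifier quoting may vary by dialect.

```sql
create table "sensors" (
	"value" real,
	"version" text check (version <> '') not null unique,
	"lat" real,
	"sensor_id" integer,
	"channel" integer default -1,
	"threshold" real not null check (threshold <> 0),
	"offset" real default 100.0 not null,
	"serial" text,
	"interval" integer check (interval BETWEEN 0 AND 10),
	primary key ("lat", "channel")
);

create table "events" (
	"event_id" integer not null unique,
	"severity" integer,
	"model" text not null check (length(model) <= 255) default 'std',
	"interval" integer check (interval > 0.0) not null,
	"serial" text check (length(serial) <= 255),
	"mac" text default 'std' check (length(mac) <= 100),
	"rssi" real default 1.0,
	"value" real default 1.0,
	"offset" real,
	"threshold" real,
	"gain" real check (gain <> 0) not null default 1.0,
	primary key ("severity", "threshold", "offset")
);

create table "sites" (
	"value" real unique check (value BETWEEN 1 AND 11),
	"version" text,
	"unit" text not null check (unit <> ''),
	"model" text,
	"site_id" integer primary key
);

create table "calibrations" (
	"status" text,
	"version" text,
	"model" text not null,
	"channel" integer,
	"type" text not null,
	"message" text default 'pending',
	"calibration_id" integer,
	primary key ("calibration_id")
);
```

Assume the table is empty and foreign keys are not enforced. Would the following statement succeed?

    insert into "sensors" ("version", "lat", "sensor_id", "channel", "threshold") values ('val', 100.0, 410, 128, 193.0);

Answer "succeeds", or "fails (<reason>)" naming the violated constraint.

succeeds

NOT NULL columns: channel is supplied; lat is supplied; offset defaults to 100.0; threshold is supplied; version is supplied.
CHECK constraints: 'val' satisfies (version <> ''); 193.0 satisfies (threshold <> 0).
No constraint is violated.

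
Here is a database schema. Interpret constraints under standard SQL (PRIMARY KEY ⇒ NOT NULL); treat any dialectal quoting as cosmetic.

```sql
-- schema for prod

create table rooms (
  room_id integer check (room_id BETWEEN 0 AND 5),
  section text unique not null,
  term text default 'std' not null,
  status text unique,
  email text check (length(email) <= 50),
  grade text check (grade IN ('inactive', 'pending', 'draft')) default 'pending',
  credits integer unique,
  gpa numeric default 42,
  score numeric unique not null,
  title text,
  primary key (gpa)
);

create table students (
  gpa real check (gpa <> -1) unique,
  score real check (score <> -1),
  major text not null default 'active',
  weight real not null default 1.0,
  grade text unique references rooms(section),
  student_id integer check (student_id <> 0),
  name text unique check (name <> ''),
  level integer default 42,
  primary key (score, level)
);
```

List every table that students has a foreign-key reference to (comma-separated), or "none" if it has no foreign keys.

- grade REFERENCES rooms(section).

rooms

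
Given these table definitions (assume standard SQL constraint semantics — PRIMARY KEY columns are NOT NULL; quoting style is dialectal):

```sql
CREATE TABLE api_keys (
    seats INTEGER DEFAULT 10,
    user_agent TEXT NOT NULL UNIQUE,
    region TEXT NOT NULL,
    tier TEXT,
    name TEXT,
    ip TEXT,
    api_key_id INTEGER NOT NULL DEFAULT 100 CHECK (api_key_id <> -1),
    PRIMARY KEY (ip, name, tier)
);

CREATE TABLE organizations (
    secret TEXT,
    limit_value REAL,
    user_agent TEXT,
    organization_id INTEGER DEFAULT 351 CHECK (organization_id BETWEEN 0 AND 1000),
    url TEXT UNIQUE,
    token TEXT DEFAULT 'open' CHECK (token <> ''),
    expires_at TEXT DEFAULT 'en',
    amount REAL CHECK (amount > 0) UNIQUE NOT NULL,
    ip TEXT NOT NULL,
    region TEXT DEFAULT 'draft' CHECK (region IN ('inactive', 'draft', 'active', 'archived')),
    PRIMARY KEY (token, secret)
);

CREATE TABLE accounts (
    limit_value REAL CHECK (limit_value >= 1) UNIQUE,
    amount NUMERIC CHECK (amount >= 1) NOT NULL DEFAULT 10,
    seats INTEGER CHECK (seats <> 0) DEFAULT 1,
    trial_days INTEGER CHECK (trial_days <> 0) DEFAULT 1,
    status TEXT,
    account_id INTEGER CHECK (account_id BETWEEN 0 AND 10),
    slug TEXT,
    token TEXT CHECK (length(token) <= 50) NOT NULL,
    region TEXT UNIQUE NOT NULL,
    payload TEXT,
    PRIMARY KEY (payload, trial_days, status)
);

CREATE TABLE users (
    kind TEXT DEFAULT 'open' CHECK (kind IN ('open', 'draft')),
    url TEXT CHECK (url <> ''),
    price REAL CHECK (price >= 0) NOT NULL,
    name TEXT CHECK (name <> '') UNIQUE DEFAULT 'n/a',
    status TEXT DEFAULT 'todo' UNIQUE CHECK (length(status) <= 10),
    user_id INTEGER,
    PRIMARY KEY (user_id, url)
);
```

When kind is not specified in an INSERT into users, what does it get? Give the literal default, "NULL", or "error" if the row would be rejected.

'open'

kind has an explicit DEFAULT 'open'.
When the column is omitted from an INSERT, that default is used.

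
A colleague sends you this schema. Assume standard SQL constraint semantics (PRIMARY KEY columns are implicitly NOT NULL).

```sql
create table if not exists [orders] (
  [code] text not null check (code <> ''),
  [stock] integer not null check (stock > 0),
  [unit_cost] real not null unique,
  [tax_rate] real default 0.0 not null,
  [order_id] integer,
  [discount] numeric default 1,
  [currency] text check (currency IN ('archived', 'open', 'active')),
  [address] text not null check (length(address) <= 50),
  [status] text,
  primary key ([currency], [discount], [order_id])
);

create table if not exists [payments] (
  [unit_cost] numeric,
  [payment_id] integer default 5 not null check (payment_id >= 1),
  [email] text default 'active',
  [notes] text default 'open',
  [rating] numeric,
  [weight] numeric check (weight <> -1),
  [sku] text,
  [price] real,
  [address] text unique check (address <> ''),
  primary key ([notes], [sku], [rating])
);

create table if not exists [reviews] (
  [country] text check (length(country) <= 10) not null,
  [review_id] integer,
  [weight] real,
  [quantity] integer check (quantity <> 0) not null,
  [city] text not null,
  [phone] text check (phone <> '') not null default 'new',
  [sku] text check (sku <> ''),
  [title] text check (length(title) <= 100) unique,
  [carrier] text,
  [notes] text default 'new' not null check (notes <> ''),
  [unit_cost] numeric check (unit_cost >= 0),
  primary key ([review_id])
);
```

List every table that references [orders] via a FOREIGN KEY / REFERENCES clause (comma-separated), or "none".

No REFERENCES clause anywhere in the schema names orders.

none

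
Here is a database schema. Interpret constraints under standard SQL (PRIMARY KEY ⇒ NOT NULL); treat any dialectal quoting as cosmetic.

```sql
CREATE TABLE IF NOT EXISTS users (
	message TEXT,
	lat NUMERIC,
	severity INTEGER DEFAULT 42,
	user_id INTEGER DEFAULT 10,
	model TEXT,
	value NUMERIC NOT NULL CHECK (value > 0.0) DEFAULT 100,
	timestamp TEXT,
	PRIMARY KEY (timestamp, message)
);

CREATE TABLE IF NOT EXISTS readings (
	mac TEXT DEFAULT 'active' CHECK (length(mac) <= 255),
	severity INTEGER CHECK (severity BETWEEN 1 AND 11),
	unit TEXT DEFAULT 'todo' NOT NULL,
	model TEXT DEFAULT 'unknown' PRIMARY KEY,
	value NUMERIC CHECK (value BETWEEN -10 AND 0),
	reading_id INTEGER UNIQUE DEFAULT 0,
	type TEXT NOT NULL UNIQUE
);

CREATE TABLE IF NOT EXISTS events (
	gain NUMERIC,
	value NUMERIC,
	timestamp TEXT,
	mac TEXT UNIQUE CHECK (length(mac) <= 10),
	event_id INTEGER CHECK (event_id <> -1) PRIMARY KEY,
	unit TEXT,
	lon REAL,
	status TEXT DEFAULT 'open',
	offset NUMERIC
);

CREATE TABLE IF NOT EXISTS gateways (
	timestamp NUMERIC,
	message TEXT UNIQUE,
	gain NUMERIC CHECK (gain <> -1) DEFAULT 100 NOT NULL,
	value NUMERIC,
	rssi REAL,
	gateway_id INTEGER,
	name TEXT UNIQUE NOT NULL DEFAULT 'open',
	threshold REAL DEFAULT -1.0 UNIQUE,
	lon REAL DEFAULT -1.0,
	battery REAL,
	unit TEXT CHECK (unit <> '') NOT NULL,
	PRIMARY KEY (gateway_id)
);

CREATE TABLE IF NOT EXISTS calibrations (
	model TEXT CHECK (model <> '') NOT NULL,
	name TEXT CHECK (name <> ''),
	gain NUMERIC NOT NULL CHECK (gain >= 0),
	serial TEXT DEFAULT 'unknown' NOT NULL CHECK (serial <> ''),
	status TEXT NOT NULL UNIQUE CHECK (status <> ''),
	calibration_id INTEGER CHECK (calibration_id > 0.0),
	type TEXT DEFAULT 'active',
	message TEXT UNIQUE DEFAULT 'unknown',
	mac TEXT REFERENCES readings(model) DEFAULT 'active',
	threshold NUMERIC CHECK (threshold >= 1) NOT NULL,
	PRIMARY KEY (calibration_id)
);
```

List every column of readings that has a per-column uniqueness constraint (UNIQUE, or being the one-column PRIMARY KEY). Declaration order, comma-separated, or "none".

- mac: no UNIQUE or single-column PK constraint.
- severity: no UNIQUE or single-column PK constraint.
- unit: no UNIQUE or single-column PK constraint.
- model: single-column PRIMARY KEY → unique.
- value: no UNIQUE or single-column PK constraint.
- reading_id: declared UNIQUE → unique.
- type: declared UNIQUE → unique.

model, reading_id, type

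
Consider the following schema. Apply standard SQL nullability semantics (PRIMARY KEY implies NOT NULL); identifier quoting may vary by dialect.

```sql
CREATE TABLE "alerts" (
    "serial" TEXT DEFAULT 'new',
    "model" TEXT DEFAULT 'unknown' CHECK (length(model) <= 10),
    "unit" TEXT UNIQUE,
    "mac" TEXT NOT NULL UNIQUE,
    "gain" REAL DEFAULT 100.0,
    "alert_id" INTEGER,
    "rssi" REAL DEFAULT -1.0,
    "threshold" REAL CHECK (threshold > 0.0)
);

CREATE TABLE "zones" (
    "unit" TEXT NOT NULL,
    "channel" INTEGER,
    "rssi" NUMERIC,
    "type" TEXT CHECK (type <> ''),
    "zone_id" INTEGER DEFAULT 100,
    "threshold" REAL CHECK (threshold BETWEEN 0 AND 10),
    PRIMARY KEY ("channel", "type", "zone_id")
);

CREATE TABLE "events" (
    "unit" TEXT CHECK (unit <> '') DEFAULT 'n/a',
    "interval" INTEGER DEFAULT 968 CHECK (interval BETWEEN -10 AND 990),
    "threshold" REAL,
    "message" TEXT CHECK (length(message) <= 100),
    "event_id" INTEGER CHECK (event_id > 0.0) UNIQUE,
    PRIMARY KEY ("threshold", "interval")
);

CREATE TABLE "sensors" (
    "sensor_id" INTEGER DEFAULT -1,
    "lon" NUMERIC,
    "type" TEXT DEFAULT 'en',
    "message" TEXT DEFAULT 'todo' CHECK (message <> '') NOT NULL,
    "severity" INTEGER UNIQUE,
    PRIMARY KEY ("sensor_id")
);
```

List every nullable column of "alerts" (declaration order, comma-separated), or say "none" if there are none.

- serial: DEFAULT only fills an omitted column; an explicit NULL is still allowed → nullable.
- model: CHECK does not forbid NULL (a CHECK constraint passes when its expression is NULL) → nullable.
- unit: UNIQUE does not imply NOT NULL → nullable.
- mac: declared NOT NULL → not nullable.
- gain: DEFAULT only fills an omitted column; an explicit NULL is still allowed → nullable.
- alert_id: no NOT NULL constraint applies → nullable.
- rssi: DEFAULT only fills an omitted column; an explicit NULL is still allowed → nullable.
- threshold: CHECK does not forbid NULL (a CHECK constraint passes when its expression is NULL) → nullable.

serial, model, unit, gain, alert_id, rssi, threshold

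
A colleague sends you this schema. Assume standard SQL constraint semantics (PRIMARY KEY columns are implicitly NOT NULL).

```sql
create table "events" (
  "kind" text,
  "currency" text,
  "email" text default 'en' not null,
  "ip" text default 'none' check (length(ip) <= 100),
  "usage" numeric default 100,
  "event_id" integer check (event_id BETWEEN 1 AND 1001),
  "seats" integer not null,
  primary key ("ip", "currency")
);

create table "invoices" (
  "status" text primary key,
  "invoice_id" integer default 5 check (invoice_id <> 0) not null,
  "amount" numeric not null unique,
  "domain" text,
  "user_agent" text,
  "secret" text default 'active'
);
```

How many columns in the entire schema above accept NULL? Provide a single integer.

events: 3 nullable (kind, usage, event_id — PK (ip, currency) and explicit NOT NULL columns excluded).
invoices: 3 nullable (domain, user_agent, secret — PK (status) and explicit NOT NULL columns excluded).
Total: 3 + 3 = 6.

6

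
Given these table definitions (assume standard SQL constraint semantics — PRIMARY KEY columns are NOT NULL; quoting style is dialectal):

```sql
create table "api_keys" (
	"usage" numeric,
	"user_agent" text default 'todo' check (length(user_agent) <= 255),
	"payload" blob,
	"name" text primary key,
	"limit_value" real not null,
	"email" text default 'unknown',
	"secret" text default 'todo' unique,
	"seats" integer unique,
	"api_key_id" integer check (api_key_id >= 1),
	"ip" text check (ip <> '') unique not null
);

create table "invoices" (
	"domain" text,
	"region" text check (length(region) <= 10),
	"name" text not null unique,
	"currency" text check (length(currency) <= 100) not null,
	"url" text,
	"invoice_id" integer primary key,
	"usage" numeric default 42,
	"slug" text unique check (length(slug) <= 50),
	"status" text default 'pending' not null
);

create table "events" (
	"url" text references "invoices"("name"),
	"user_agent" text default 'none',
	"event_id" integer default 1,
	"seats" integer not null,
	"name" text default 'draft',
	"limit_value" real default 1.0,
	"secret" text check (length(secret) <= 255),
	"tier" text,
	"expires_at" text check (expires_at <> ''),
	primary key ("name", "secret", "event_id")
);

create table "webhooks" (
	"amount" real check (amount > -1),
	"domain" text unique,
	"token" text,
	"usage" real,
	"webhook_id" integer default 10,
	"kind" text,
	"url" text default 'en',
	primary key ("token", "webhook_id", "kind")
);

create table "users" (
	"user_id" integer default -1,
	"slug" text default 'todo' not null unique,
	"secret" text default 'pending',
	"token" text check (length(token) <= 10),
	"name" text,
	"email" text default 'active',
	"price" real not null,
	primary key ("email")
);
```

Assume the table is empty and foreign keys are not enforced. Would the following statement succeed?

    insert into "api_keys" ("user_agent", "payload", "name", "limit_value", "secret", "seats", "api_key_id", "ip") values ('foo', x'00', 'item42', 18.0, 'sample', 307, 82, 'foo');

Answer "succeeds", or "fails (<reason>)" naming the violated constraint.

succeeds

NOT NULL columns: ip is supplied; limit_value is supplied; name is supplied.
CHECK constraints: 'foo' satisfies (length(user_agent) <= 255); 82 satisfies (api_key_id >= 1); 'foo' satisfies (ip <> '').
No constraint is violated.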